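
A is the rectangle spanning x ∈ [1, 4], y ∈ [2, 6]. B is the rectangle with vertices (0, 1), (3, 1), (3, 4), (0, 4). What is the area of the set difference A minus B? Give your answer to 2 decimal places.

|A∩B|: x∈[1,3], y∈[2,4] → 2·2 = 4.
|A| = 12.
|A ∖ B| = |A| − |A∩B| = 12 − 4 = 8.00.

8.00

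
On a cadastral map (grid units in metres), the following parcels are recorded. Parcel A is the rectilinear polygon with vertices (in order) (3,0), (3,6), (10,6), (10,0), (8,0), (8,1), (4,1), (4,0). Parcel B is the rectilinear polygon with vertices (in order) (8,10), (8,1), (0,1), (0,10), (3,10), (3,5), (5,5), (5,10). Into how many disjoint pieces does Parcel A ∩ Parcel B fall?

1

Parcel A ∩ Parcel B is a single connected region.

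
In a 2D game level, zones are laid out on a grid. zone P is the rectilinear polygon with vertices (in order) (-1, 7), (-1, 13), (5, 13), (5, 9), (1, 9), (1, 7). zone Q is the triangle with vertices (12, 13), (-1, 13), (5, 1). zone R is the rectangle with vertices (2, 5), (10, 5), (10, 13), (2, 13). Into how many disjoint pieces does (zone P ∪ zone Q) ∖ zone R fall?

(zone P ∪ zone Q) ∖ zone R splits into 3 disjoint pieces (area 17, area 3.4286, area 8.6667).

3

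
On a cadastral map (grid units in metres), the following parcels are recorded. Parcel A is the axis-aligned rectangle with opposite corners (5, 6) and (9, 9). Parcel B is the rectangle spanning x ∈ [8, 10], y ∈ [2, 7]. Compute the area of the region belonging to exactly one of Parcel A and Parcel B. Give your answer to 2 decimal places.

|Parcel A∩Parcel B|: x∈[8,9], y∈[6,7] → 1·1 = 1.
|Parcel A △ Parcel B| = |Parcel A| + |Parcel B| − 2·|Parcel A∩Parcel B| = 12 + 10 − 2 = 20.00.

20.00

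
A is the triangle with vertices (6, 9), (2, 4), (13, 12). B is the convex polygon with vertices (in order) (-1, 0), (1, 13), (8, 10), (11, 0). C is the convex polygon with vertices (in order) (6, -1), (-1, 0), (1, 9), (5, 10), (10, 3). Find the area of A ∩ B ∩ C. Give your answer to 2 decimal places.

The intersection is the polygon with vertices (5.849,8.811), (6.795,7.487), (2,4).
By the shoelace formula its area is 4.82.

4.82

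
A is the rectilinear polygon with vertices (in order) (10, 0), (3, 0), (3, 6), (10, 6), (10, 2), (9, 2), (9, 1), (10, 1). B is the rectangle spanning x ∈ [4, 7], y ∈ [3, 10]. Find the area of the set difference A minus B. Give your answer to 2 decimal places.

32.00

|A| = 41, |A∩B| = 9.
|A ∖ B| = |A| − |A∩B| = 41 − 9 = 32.00.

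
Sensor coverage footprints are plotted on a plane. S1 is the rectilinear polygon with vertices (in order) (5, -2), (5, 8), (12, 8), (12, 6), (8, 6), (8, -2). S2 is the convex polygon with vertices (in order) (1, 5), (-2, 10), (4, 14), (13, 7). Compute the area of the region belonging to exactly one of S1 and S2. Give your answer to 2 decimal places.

85.56

|S1| = 38, |S2| = 72, |S1∩S2| = 12.2183.
|S1 △ S2| = |S1| + |S2| − 2·|S1∩S2| = 38 + 72 − 24.4365 = 85.56.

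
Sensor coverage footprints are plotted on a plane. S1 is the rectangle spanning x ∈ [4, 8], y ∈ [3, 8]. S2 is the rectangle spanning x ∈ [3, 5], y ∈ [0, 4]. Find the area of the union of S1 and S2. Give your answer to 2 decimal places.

By inclusion–exclusion:
Individual areas: |S1| = 20, |S2| = 8.
|S1∩S2|: x∈[4,5], y∈[3,4] → 1·1 = 1.
|S1 ∪ S2| = 28 − 1 = 27.00.

27.00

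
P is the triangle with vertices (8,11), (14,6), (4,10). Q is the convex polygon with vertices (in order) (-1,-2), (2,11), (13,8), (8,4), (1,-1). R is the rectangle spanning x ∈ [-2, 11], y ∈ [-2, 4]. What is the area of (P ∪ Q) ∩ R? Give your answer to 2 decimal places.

The region (P ∪ Q) ∩ R is the polygon with vertices (1,-1), (-1,-2), (0.385,4), (8,4).
By the shoelace formula its area is 24.35.

24.35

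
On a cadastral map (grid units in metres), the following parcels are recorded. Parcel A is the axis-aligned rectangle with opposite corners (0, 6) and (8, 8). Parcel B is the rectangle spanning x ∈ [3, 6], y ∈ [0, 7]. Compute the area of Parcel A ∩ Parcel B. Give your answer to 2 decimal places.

3.00

|Parcel A∩Parcel B|: x∈[3,6], y∈[6,7] → 3·1 = 3.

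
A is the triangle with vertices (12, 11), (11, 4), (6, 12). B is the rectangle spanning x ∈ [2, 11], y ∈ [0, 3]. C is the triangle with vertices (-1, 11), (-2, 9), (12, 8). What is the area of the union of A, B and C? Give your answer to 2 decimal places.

By inclusion–exclusion:
Individual areas: |A| = 21.5, |B| = 27, |C| = 14.5.
|A∩B| = 0.
|A∩C| = 1.1797.
|B∩C| = 0.
|A∩B∩C| = 0.
|A ∪ B ∪ C| = 63 − 1.1797 + 0 = 61.82.

61.82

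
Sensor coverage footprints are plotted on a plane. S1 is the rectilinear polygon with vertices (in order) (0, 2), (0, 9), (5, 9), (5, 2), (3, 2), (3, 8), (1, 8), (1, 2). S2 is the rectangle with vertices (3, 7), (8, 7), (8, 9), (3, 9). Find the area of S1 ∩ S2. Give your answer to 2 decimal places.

4.00

The intersection is the polygon with vertices (5,9), (5,7), (3,7), (3,8), (3,9).
By the shoelace formula its area is 4.00.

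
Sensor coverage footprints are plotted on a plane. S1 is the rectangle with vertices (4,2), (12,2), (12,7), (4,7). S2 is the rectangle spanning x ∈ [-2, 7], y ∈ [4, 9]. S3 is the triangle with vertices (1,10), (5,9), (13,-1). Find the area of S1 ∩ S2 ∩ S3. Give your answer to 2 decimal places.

The intersection is the polygon with vertices (6.6,7), (7,6.5), (7,4.5), (4.273,7).
By the shoelace formula its area is 3.31.

3.31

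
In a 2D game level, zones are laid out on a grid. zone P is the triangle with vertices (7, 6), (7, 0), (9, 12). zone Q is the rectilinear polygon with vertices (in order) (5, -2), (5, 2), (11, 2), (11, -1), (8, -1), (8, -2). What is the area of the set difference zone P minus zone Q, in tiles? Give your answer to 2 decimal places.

|zone P| = 6, |zone P∩zone Q| = 0.3333.
|zone P ∖ zone Q| = |zone P| − |zone P∩zone Q| = 6 − 0.3333 = 5.67.

5.67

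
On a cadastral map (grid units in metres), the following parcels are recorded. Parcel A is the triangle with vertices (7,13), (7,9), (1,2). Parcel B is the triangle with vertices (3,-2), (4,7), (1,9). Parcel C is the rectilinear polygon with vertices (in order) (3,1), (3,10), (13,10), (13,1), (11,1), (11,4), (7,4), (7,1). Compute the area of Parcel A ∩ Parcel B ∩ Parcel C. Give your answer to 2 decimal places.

The intersection is the polygon with vertices (3.8,7.133), (4,7), (3.808,5.277), (3,4.333), (3,5.667).
By the shoelace formula its area is 1.47.

1.47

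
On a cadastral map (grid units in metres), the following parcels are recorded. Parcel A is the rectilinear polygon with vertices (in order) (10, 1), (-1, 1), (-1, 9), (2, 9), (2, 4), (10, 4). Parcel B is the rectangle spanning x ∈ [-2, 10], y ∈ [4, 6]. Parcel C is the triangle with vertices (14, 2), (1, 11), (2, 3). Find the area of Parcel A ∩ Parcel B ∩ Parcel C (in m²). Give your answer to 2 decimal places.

0.50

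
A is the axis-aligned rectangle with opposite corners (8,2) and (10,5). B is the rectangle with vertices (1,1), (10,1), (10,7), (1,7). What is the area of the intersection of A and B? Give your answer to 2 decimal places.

|A∩B|: x∈[8,10], y∈[2,5] → 2·3 = 6.

6.00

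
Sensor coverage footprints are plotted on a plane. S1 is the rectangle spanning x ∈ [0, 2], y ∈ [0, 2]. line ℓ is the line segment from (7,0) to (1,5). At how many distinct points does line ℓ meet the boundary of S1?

0

The segment lies entirely outside S1 and never meets its boundary.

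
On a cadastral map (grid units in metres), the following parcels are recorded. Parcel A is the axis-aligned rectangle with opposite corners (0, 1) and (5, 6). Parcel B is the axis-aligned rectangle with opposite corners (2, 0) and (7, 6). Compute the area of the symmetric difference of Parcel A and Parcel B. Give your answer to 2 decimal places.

25.00

|Parcel A∩Parcel B|: x∈[2,5], y∈[1,6] → 3·5 = 15.
|Parcel A △ Parcel B| = |Parcel A| + |Parcel B| − 2·|Parcel A∩Parcel B| = 25 + 30 − 30 = 25.00.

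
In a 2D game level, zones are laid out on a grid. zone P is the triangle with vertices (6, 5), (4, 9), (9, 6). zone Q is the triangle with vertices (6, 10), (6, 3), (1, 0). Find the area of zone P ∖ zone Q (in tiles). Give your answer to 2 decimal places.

4.81

|zone P| = 7, |zone P∩zone Q| = 2.1942.
|zone P ∖ zone Q| = |zone P| − |zone P∩zone Q| = 7 − 2.1942 = 4.81.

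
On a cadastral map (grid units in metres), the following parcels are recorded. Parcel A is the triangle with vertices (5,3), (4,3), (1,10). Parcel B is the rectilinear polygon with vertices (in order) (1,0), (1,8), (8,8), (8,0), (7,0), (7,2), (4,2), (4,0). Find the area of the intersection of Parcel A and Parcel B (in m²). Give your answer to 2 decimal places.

3.21

The intersection is the polygon with vertices (4,3), (1.857,8), (2.143,8), (5,3).
By the shoelace formula its area is 3.21.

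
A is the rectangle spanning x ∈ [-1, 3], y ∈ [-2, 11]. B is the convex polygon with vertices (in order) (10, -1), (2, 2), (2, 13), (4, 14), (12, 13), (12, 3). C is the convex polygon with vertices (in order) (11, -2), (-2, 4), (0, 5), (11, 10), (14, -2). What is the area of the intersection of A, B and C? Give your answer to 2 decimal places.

The intersection is the polygon with vertices (3,1.692), (2,2.154), (2,5.909), (3,6.364).
By the shoelace formula its area is 4.21.

4.21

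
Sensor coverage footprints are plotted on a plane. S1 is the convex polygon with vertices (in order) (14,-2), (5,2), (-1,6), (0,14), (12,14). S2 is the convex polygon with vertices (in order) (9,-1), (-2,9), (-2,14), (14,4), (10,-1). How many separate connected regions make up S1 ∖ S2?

3

S1 ∖ S2 splits into 3 disjoint pieces (area 8.677, area 8.3722, area 65.2813).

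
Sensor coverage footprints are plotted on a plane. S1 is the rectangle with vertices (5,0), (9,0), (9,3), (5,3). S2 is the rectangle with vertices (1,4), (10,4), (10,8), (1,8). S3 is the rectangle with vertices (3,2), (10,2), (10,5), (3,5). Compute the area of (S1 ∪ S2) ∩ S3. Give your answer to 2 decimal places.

|S1 ∪ S2| = 48.
|(S1 ∪ S2) ∩ S3| = 11.00.

11.00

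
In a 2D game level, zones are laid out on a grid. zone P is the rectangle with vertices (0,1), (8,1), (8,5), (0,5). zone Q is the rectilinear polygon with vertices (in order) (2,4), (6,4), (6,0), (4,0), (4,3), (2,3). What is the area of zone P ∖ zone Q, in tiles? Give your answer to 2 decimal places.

|zone P| = 32, |zone P∩zone Q| = 8.
|zone P ∖ zone Q| = |zone P| − |zone P∩zone Q| = 32 − 8 = 24.00.

24.00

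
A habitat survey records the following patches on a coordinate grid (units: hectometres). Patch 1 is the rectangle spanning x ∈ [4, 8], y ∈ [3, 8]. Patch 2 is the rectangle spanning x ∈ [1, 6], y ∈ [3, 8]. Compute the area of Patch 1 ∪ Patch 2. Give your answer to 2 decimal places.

35.00

By inclusion–exclusion:
Individual areas: |Patch 1| = 20, |Patch 2| = 25.
|Patch 1∩Patch 2|: x∈[4,6], y∈[3,8] → 2·5 = 10.
|Patch 1 ∪ Patch 2| = 45 − 10 = 35.00.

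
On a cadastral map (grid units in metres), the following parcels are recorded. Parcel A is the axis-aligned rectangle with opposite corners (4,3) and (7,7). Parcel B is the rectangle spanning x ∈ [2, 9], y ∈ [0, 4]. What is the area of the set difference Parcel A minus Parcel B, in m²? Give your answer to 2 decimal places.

|Parcel A∩Parcel B|: x∈[4,7], y∈[3,4] → 3·1 = 3.
|Parcel A| = 12.
|Parcel A ∖ Parcel B| = |Parcel A| − |Parcel A∩Parcel B| = 12 − 3 = 9.00.

9.00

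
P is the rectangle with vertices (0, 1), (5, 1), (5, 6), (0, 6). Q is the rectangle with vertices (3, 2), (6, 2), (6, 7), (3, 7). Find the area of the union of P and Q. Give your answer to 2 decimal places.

32.00

By inclusion–exclusion:
Individual areas: |P| = 25, |Q| = 15.
|P∩Q|: x∈[3,5], y∈[2,6] → 2·4 = 8.
|P ∪ Q| = 40 − 8 = 32.00.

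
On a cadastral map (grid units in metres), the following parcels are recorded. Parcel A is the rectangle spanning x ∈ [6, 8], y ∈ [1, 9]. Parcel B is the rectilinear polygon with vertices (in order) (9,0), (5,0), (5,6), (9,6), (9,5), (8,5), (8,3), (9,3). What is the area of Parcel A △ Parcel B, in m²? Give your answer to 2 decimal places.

|Parcel A| = 16, |Parcel B| = 22, |Parcel A∩Parcel B| = 10.
|Parcel A △ Parcel B| = |Parcel A| + |Parcel B| − 2·|Parcel A∩Parcel B| = 16 + 22 − 20 = 18.00.

18.00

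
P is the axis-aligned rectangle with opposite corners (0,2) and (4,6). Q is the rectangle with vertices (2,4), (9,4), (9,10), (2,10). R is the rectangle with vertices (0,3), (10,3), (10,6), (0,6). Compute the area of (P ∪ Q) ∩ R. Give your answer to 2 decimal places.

The region (P ∪ Q) ∩ R is the polygon with vertices (0,6), (2,6), (9,6), (9,4), (4,4), (4,3), (0,3).
By the shoelace formula its area is 22.00.

22.00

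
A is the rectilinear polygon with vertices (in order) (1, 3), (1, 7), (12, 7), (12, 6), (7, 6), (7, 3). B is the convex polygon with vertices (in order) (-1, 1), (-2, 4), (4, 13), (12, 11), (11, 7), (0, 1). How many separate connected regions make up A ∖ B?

2

A ∖ B splits into 2 disjoint pieces (area 1.9167, area 3.0303).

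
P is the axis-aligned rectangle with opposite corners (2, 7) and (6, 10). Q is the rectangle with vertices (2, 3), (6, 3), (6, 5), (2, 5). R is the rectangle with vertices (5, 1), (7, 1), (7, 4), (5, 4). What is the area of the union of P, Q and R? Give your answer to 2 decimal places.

25.00

By inclusion–exclusion:
Individual areas: |P| = 12, |Q| = 8, |R| = 6.
|P∩Q| = 0 (no overlap).
|P∩R| = 0 (no overlap).
|Q∩R|: x∈[5,6], y∈[3,4] → 1·1 = 1.
|P∩Q∩R| = 0.
|P ∪ Q ∪ R| = 26 − 1 + 0 = 25.00.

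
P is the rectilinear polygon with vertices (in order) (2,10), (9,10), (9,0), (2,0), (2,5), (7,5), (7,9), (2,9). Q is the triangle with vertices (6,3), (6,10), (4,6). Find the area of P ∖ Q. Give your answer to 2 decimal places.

|P| = 50, |P∩Q| = 1.5833.
|P ∖ Q| = |P| − |P∩Q| = 50 − 1.5833 = 48.42.

48.42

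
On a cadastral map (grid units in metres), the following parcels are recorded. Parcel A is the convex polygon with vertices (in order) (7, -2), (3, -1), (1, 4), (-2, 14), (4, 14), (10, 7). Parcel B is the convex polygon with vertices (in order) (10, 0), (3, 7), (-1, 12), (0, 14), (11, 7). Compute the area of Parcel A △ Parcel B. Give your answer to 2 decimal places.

73.65

|Parcel A| = 115.5, |Parcel B| = 62.5, |Parcel A∩Parcel B| = 52.175.
|Parcel A △ Parcel B| = |Parcel A| + |Parcel B| − 2·|Parcel A∩Parcel B| = 115.5 + 62.5 − 104.35 = 73.65.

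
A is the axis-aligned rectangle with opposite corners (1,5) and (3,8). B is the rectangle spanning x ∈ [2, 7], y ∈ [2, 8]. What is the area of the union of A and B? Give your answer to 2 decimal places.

33.00

By inclusion–exclusion:
Individual areas: |A| = 6, |B| = 30.
|A∩B|: x∈[2,3], y∈[5,8] → 1·3 = 3.
|A ∪ B| = 36 − 3 = 33.00.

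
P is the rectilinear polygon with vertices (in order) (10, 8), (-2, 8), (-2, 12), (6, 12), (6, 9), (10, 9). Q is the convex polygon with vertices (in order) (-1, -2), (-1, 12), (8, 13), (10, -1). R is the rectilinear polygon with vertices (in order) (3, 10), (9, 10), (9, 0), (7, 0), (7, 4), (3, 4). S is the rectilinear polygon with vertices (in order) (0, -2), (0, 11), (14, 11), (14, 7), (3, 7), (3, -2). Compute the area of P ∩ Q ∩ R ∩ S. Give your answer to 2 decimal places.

The intersection is the polygon with vertices (8.571,9), (8.714,8), (3,8), (3,10), (6,10), (6,9).
By the shoelace formula its area is 8.64.

8.64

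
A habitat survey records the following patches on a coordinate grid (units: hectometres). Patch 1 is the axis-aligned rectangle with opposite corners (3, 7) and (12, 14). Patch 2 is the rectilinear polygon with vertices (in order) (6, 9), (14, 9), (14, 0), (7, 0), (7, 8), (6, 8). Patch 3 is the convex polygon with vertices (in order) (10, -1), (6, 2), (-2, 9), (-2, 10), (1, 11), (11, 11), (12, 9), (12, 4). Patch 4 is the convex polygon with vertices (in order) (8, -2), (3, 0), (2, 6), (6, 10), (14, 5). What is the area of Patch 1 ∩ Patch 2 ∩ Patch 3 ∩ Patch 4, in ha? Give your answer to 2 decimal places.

The intersection is the polygon with vertices (7,8), (6,8), (6,9), (7.6,9), (10.8,7), (7,7).
By the shoelace formula its area is 5.40.

5.40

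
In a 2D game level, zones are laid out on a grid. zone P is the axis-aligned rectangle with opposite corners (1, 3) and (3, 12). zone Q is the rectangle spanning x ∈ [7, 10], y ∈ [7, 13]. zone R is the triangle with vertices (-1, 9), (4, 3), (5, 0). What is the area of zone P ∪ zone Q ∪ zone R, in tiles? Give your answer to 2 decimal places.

38.70

By inclusion–exclusion:
Individual areas: |zone P| = 18, |zone Q| = 18, |zone R| = 4.5.
|zone P∩zone Q| = 0 (no overlap).
|zone P∩zone R| = 1.8.
|zone Q∩zone R| = 0.
|zone P∩zone Q∩zone R| = 0.
|zone P ∪ zone Q ∪ zone R| = 40.5 − 1.8 + 0 = 38.70.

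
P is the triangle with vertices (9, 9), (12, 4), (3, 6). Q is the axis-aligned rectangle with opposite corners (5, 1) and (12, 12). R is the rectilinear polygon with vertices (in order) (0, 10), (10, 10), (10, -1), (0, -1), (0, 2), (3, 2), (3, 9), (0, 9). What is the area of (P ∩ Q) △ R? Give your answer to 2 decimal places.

|P ∩ Q| = 18.0556.
|(P ∩ Q) ∩ R| = 15.1667.
|(P ∩ Q) △ R| = 18.0556 + 89 − 30.3333 = 76.72.

76.72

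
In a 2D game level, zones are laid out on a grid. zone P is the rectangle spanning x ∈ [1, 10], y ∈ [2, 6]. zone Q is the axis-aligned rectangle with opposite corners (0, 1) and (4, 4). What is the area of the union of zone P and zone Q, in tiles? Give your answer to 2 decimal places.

By inclusion–exclusion:
Individual areas: |zone P| = 36, |zone Q| = 12.
|zone P∩zone Q|: x∈[1,4], y∈[2,4] → 3·2 = 6.
|zone P ∪ zone Q| = 48 − 6 = 42.00.

42.00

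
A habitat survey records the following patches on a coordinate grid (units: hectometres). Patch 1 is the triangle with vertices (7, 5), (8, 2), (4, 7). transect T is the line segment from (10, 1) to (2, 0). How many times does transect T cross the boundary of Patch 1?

0

The segment lies entirely outside Patch 1 and never meets its boundary.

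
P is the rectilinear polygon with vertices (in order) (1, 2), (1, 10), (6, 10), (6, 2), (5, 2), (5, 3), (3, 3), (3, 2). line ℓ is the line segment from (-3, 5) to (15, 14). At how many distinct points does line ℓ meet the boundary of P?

2

The segment meets the boundary at (6,9.5), (1,7).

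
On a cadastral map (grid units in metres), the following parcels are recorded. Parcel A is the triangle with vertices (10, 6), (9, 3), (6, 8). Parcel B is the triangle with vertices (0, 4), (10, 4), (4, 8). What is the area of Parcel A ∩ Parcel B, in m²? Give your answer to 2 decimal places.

The intersection is the polygon with vertices (9.333,4), (8.4,4), (7.333,5.778), (9.454,4.364).
By the shoelace formula its area is 1.30.

1.30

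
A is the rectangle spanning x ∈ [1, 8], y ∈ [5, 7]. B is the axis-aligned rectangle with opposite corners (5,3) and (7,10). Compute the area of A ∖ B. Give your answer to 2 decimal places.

10.00

|A∩B|: x∈[5,7], y∈[5,7] → 2·2 = 4.
|A| = 14.
|A ∖ B| = |A| − |A∩B| = 14 − 4 = 10.00.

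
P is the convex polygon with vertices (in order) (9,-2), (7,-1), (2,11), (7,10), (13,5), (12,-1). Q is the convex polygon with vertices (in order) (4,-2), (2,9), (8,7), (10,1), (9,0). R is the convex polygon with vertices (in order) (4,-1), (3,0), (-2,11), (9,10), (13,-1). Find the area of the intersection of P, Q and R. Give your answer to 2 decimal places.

The intersection is the polygon with vertices (8,7), (10,1), (9,0), (6.929,-0.829), (2.968,8.677).
By the shoelace formula its area is 32.26.

32.26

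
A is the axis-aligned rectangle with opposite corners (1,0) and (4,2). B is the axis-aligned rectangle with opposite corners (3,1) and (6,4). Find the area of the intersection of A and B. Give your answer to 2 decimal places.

1.00

|A∩B|: x∈[3,4], y∈[1,2] → 1·1 = 1.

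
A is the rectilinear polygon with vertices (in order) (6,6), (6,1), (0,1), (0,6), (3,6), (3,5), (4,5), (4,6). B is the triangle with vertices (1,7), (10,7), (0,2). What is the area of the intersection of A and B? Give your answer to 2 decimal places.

The intersection is the polygon with vertices (6,5), (0,2), (0.8,6), (3,6), (3,5), (4,5), (4,6), (6,6).
By the shoelace formula its area is 12.40.

12.40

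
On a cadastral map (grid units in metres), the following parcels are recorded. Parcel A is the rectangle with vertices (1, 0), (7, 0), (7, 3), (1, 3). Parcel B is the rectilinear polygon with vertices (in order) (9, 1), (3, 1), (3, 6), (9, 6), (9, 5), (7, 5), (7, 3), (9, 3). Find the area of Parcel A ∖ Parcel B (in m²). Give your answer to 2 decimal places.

|Parcel A| = 18, |Parcel A∩Parcel B| = 8.
|Parcel A ∖ Parcel B| = |Parcel A| − |Parcel A∩Parcel B| = 18 − 8 = 10.00.

10.00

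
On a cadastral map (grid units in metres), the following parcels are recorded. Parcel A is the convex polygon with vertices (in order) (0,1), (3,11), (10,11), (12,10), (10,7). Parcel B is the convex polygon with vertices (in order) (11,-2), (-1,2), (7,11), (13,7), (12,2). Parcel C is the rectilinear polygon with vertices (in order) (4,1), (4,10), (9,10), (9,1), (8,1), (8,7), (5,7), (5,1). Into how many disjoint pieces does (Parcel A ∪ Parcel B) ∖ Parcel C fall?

(Parcel A ∪ Parcel B) ∖ Parcel C is a single connected region.

1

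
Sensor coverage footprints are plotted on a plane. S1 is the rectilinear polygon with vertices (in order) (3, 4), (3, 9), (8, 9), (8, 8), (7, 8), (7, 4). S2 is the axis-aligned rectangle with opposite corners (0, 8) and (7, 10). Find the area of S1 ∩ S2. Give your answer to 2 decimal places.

4.00

The intersection is the polygon with vertices (3,9), (7,9), (7,8), (3,8).
By the shoelace formula its area is 4.00.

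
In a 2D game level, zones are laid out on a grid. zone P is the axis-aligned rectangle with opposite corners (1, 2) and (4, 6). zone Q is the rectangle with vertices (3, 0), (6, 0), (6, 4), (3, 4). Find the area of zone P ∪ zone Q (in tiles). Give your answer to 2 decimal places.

22.00

By inclusion–exclusion:
Individual areas: |zone P| = 12, |zone Q| = 12.
|zone P∩zone Q|: x∈[3,4], y∈[2,4] → 1·2 = 2.
|zone P ∪ zone Q| = 24 − 2 = 22.00.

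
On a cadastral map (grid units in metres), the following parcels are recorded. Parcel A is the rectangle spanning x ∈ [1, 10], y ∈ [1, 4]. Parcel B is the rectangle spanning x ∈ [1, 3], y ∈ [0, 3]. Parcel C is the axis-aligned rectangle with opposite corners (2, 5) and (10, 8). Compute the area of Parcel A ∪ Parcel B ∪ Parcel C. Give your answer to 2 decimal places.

53.00

By inclusion–exclusion:
Individual areas: |Parcel A| = 27, |Parcel B| = 6, |Parcel C| = 24.
|Parcel A∩Parcel B|: x∈[1,3], y∈[1,3] → 2·2 = 4.
|Parcel A∩Parcel C| = 0 (no overlap).
|Parcel B∩Parcel C| = 0 (no overlap).
|Parcel A∩Parcel B∩Parcel C| = 0.
|Parcel A ∪ Parcel B ∪ Parcel C| = 57 − 4 + 0 = 53.00.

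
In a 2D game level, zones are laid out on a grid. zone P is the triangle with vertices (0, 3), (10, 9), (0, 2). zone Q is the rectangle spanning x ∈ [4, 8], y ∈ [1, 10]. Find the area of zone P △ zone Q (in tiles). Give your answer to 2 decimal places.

|zone P| = 5, |zone Q| = 36, |zone P∩zone Q| = 1.6.
|zone P △ zone Q| = |zone P| + |zone Q| − 2·|zone P∩zone Q| = 5 + 36 − 3.2 = 37.80.

37.80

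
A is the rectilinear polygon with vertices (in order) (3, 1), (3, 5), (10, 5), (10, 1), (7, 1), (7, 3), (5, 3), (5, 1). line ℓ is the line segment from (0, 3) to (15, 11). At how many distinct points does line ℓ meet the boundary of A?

The segment meets the boundary at (3.75,5), (3,4.6).

2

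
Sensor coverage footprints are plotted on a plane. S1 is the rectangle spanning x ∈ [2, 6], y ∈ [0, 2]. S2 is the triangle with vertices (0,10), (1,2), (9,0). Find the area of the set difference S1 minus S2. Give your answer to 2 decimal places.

|S1| = 8, |S1∩S2| = 3.
|S1 ∖ S2| = |S1| − |S1∩S2| = 8 − 3 = 5.00.

5.00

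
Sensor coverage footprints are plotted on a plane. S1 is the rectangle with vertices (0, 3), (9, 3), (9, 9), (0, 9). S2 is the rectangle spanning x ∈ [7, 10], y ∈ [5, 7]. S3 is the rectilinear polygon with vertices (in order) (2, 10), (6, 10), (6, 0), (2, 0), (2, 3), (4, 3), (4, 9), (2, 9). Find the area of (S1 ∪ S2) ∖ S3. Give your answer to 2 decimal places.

|S1 ∪ S2| = 56.
|(S1 ∪ S2) ∩ S3| = 12.
|(S1 ∪ S2) ∖ S3| = 56 − 12 = 44.00.

44.00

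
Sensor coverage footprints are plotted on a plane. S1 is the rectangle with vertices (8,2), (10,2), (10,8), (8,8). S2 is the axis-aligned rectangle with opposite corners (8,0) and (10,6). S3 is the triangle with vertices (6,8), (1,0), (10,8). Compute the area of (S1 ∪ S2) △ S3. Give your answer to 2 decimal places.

|S1 ∪ S2| = 16.
|(S1 ∪ S2) ∩ S3| = 1.7778.
|(S1 ∪ S2) △ S3| = 16 + 16 − 3.5556 = 28.44.

28.44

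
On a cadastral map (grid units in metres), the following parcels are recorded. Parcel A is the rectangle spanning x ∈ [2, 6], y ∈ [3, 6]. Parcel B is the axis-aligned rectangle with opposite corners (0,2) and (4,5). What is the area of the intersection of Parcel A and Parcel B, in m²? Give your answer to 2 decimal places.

4.00

|Parcel A∩Parcel B|: x∈[2,4], y∈[3,5] → 2·2 = 4.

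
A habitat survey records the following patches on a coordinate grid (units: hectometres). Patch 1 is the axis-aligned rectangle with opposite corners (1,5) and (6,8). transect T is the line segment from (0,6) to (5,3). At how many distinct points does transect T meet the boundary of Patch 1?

2

The segment meets the boundary at (1.667,5), (1,5.4).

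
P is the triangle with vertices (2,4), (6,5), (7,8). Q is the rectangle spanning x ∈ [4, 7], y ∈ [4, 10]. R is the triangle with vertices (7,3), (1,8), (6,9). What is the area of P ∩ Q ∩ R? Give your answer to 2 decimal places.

The intersection is the polygon with vertices (4.923,4.731), (4,5.5), (4,5.6), (6.265,7.412), (6.444,6.333), (6,5).
By the shoelace formula its area is 3.49.

3.49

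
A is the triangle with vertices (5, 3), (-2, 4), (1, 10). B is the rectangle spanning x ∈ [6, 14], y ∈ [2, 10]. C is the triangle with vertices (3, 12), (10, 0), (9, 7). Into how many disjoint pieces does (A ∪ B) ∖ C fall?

(A ∪ B) ∖ C splits into 3 disjoint pieces (area 22.5, area 43.4643, area 6.881).

3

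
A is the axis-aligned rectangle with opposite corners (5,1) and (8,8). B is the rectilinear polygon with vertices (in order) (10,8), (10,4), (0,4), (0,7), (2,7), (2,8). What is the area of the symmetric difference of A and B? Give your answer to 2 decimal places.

35.00

|A| = 21, |B| = 38, |A∩B| = 12.
|A △ B| = |A| + |B| − 2·|A∩B| = 21 + 38 − 24 = 35.00.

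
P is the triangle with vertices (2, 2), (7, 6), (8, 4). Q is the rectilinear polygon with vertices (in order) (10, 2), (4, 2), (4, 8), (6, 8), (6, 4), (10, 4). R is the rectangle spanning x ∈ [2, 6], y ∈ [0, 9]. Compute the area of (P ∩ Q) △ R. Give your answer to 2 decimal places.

33.87

|P ∩ Q| = 3.4667.
|(P ∩ Q) ∩ R| = 2.8.
|(P ∩ Q) △ R| = 3.4667 + 36 − 5.6 = 33.87.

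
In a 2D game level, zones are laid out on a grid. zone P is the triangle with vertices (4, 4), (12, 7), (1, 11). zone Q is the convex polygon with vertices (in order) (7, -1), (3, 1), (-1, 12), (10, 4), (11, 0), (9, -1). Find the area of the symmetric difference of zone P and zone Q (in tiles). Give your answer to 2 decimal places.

70.37

|zone P| = 32.5, |zone Q| = 67, |zone P∩zone Q| = 14.5653.
|zone P △ zone Q| = |zone P| + |zone Q| − 2·|zone P∩zone Q| = 32.5 + 67 − 29.1305 = 70.37.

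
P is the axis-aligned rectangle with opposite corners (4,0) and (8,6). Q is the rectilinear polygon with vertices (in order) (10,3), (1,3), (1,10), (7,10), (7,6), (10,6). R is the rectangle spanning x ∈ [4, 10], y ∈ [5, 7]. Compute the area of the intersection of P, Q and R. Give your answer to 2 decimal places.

4.00

The intersection is the polygon with vertices (4,6), (7,6), (8,6), (8,5), (4,5).
By the shoelace formula its area is 4.00.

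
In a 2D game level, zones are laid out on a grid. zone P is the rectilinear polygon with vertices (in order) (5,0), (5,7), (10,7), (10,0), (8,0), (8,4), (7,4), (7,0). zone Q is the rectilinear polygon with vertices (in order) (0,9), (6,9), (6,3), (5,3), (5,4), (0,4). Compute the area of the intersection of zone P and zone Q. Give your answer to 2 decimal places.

4.00

The intersection is the polygon with vertices (5,4), (5,7), (6,7), (6,3), (5,3).
By the shoelace formula its area is 4.00.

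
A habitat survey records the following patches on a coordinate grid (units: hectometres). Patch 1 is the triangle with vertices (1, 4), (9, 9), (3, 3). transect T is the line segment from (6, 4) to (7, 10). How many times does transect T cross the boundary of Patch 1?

The segment meets the boundary at (6.581,7.488), (6.4,6.4).

2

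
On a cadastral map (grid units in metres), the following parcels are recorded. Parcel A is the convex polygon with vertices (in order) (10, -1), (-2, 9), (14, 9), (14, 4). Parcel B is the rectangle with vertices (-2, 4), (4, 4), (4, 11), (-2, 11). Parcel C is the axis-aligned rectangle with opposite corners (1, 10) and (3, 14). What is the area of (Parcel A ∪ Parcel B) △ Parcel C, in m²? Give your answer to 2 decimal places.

|Parcel A ∪ Parcel B| = 117.
|(Parcel A ∪ Parcel B) ∩ Parcel C| = 2.
|(Parcel A ∪ Parcel B) △ Parcel C| = 117 + 8 − 4 = 121.00.

121.00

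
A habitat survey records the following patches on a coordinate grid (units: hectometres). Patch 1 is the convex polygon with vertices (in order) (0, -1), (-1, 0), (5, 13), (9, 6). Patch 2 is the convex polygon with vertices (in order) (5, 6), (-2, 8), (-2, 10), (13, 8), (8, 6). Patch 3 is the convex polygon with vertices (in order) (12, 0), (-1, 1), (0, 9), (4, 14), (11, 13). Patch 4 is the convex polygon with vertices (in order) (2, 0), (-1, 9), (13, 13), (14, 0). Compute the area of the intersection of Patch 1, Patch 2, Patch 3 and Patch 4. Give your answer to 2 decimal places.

15.68

The intersection is the polygon with vertices (8.814,6.326), (8,6), (5,6), (2.146,6.816), (3.29,9.295), (7.433,8.742).
By the shoelace formula its area is 15.68.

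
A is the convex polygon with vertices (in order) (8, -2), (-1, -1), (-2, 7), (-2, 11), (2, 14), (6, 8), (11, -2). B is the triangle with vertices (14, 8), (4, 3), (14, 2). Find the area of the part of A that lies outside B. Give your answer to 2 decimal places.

120.38

|A| = 125.5, |A∩B| = 5.1158.
|A ∖ B| = |A| − |A∩B| = 125.5 − 5.1158 = 120.38.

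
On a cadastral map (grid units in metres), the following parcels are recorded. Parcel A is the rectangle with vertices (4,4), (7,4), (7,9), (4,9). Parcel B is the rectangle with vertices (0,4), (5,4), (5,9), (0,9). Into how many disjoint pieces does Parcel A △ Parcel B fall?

2

Parcel A △ Parcel B splits into 2 disjoint pieces (area 10, area 20).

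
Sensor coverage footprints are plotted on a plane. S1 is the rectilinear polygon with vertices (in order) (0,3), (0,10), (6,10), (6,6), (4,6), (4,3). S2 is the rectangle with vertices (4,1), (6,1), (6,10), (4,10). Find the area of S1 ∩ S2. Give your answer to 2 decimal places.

8.00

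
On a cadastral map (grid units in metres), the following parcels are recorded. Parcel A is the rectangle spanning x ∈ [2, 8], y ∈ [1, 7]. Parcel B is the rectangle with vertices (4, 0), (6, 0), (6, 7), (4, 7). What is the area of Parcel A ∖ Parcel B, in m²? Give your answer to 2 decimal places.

|Parcel A∩Parcel B|: x∈[4,6], y∈[1,7] → 2·6 = 12.
|Parcel A| = 36.
|Parcel A ∖ Parcel B| = |Parcel A| − |Parcel A∩Parcel B| = 36 − 12 = 24.00.

24.00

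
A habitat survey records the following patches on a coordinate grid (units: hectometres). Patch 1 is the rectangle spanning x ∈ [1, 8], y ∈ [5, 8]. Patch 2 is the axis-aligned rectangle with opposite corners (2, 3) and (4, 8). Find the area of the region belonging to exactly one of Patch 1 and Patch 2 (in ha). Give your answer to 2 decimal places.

19.00

|Patch 1∩Patch 2|: x∈[2,4], y∈[5,8] → 2·3 = 6.
|Patch 1 △ Patch 2| = |Patch 1| + |Patch 2| − 2·|Patch 1∩Patch 2| = 21 + 10 − 12 = 19.00.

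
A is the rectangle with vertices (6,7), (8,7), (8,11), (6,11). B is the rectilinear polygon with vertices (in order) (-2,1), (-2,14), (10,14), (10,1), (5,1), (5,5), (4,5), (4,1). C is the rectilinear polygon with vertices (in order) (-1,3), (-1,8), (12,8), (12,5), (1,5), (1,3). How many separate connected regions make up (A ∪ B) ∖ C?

2

(A ∪ B) ∖ C splits into 2 disjoint pieces (area 95, area 20).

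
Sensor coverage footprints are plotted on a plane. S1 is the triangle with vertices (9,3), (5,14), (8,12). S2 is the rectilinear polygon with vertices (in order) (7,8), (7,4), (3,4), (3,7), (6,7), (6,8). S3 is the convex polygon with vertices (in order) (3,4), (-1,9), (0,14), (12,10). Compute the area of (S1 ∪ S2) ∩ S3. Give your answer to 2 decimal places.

14.85

|S1 ∪ S2| = 25.5.
|(S1 ∪ S2) ∩ S3| = 14.85.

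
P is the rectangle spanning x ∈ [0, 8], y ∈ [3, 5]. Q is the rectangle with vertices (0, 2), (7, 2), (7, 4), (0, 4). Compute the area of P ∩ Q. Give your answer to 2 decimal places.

|P∩Q|: x∈[0,7], y∈[3,4] → 7·1 = 7.

7.00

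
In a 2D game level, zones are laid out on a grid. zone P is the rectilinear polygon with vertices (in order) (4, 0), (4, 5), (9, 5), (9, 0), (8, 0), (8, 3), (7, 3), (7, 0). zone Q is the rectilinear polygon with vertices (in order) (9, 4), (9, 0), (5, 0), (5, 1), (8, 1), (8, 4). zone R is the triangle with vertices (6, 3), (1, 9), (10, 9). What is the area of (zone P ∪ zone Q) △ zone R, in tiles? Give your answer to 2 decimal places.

|zone P ∪ zone Q| = 23.
|(zone P ∪ zone Q) ∩ zone R| = 3.
|(zone P ∪ zone Q) △ zone R| = 23 + 27 − 6 = 44.00.

44.00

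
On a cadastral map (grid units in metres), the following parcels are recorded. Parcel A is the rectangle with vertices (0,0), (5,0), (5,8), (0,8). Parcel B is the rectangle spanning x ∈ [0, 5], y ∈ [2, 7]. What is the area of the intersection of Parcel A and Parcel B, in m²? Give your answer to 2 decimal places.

25.00

|Parcel A∩Parcel B|: x∈[0,5], y∈[2,7] → 5·5 = 25.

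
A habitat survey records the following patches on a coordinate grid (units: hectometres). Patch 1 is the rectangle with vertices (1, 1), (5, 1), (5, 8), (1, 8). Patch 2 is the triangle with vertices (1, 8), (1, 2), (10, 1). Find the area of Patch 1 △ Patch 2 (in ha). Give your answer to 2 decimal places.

|Patch 1| = 28, |Patch 2| = 27, |Patch 1∩Patch 2| = 18.6667.
|Patch 1 △ Patch 2| = |Patch 1| + |Patch 2| − 2·|Patch 1∩Patch 2| = 28 + 27 − 37.3333 = 17.67.

17.67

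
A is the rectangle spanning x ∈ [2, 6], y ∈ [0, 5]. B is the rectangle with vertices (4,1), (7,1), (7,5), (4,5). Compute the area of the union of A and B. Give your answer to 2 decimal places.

24.00

By inclusion–exclusion:
Individual areas: |A| = 20, |B| = 12.
|A∩B|: x∈[4,6], y∈[1,5] → 2·4 = 8.
|A ∪ B| = 32 − 8 = 24.00.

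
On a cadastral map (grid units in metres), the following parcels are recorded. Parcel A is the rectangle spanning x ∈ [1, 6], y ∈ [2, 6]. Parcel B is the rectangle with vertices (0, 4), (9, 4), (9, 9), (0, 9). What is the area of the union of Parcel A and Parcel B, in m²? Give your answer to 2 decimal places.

By inclusion–exclusion:
Individual areas: |Parcel A| = 20, |Parcel B| = 45.
|Parcel A∩Parcel B|: x∈[1,6], y∈[4,6] → 5·2 = 10.
|Parcel A ∪ Parcel B| = 65 − 10 = 55.00.

55.00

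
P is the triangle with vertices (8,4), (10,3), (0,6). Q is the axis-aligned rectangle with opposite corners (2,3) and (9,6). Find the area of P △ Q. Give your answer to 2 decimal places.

|P| = 2, |Q| = 21, |P∩Q| = 1.8.
|P △ Q| = |P| + |Q| − 2·|P∩Q| = 2 + 21 − 3.6 = 19.40.

19.40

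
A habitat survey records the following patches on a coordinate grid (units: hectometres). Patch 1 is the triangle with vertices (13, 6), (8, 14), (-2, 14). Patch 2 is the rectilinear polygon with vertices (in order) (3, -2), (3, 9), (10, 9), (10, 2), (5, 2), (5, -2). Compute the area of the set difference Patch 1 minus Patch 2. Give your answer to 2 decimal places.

38.16

|Patch 1| = 40, |Patch 1∩Patch 2| = 1.8375.
|Patch 1 ∖ Patch 2| = |Patch 1| − |Patch 1∩Patch 2| = 40 − 1.8375 = 38.16.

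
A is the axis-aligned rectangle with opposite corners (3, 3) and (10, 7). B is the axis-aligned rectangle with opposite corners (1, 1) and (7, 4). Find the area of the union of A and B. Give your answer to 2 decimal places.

42.00

By inclusion–exclusion:
Individual areas: |A| = 28, |B| = 18.
|A∩B|: x∈[3,7], y∈[3,4] → 4·1 = 4.
|A ∪ B| = 46 − 4 = 42.00.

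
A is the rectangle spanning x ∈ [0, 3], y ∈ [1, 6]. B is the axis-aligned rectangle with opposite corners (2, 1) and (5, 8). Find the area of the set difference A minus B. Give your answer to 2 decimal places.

|A∩B|: x∈[2,3], y∈[1,6] → 1·5 = 5.
|A| = 15.
|A ∖ B| = |A| − |A∩B| = 15 − 5 = 10.00.

10.00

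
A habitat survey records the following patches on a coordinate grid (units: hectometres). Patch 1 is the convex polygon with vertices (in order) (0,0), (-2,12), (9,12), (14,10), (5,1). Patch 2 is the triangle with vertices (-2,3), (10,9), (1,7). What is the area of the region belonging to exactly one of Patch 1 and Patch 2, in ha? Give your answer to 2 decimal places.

109.42

|Patch 1| = 123, |Patch 2| = 15, |Patch 1∩Patch 2| = 14.292.
|Patch 1 △ Patch 2| = |Patch 1| + |Patch 2| − 2·|Patch 1∩Patch 2| = 123 + 15 − 28.5839 = 109.42.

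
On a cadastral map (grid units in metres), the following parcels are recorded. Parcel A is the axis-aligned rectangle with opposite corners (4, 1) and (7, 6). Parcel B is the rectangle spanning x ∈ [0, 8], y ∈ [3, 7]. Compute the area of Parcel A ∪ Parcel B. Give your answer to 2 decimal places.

38.00

By inclusion–exclusion:
Individual areas: |Parcel A| = 15, |Parcel B| = 32.
|Parcel A∩Parcel B|: x∈[4,7], y∈[3,6] → 3·3 = 9.
|Parcel A ∪ Parcel B| = 47 − 9 = 38.00.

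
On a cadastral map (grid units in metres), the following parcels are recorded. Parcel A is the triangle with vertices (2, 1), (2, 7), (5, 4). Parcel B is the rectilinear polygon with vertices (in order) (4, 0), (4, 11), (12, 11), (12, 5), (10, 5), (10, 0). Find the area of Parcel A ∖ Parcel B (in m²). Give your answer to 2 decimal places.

|Parcel A| = 9, |Parcel A∩Parcel B| = 1.
|Parcel A ∖ Parcel B| = |Parcel A| − |Parcel A∩Parcel B| = 9 − 1 = 8.00.

8.00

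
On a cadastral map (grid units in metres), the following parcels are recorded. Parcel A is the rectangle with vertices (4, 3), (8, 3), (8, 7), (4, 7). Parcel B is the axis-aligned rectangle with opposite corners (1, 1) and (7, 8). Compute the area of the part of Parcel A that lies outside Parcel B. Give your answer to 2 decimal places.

|Parcel A∩Parcel B|: x∈[4,7], y∈[3,7] → 3·4 = 12.
|Parcel A| = 16.
|Parcel A ∖ Parcel B| = |Parcel A| − |Parcel A∩Parcel B| = 16 − 12 = 4.00.

4.00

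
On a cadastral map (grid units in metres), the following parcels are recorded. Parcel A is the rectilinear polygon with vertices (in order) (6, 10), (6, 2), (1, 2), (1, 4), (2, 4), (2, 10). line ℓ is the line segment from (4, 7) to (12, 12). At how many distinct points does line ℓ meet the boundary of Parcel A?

1

The segment meets the boundary at (6,8.25).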